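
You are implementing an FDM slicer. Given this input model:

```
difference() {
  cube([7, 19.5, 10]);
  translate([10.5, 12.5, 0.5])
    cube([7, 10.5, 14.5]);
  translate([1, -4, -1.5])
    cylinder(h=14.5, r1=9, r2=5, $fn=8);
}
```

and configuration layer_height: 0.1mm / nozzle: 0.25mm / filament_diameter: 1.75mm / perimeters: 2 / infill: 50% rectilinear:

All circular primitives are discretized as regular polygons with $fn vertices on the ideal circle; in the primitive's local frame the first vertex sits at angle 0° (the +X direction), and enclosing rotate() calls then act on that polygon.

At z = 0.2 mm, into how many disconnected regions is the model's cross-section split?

At z = 0.2 mm: the 7×19.5 cube contributes its full rectangle; the cube at (10.5, 12.5) is absent (z outside [0.5, 15]); the cone at (1, -4): at t=0.117 of its height the radius interpolates to r₁+(r₂−r₁)t = 8.531, giving a regular 8-gon of that circumradius; Taking the first minus the rest: starting from the 7×19.5 cube, the cone at (1, -4) partially overlaps it — only the 24.05 mm² overlap (of its 205.85 mm²) is removed, clipping the outline — 1 connected region. The result has 1 disconnected region.

1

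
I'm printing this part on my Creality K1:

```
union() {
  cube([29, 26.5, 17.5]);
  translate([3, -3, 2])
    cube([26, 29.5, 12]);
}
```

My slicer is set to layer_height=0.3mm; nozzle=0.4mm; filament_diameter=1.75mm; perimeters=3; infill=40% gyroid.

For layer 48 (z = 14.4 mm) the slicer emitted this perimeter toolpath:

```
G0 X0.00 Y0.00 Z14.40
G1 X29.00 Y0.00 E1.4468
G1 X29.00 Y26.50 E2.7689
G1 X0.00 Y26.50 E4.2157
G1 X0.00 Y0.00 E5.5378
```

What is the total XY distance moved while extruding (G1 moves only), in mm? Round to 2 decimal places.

Sum the Euclidean lengths of each G1 segment: total = 111.00 mm.

111.00 mm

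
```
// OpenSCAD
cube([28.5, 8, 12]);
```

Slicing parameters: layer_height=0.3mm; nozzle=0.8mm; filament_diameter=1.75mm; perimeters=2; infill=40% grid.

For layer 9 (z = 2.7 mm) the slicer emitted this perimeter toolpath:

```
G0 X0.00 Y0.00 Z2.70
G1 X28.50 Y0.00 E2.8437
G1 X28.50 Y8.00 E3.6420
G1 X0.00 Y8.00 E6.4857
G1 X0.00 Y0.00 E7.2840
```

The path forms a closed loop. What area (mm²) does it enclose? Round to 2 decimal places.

Apply the shoelace formula to the sequence of (X, Y) vertices; enclosed area = 228.00 mm².

228.00 mm²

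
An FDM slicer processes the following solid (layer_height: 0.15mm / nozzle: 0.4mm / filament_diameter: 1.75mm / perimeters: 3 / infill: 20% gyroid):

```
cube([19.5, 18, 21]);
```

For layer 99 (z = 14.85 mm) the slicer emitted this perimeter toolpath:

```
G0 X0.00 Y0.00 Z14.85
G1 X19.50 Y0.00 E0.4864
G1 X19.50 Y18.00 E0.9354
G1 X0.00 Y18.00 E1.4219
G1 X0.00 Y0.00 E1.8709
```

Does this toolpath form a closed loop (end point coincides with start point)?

Start point (G0): (0.00, 0.00). End point (last G1): the path returns to the start — closed.

yes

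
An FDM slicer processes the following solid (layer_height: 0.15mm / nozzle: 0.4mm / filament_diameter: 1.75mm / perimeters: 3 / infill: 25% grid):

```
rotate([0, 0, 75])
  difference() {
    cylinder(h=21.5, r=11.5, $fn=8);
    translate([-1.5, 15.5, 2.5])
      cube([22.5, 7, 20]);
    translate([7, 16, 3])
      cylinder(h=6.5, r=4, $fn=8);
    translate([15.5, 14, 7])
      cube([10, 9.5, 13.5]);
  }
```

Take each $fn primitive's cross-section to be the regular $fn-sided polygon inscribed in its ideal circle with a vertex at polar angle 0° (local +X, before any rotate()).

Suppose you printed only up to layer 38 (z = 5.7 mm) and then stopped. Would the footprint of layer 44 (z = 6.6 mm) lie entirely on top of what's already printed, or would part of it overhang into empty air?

Compare the two slices. At z = 5.7: the cylinder: section is a regular 8-gon, circumradius r=11.5 (area = (8/2)·11.500²·sin(360°/8) = 374.06 mm²); the cube at (-1.5, 15.5) is present — its section is the full 22.5×7 rectangle (area 157.50 mm²); the cylinder at (7, 16): section is a regular 8-gon, circumradius r=4 (area = (8/2)·4.000²·sin(360°/8) = 45.25 mm²); the cube at (15.5, 14) is not intersected at this z (z outside [7, 20.5]); Subtracting the remaining from the first: starting from the r=11.5 cylinder (374.06 mm²), the 22.5×7 cube at (-1.5, 15.5) misses the remaining region (no effect); the r=4 cylinder at (7, 16) misses the remaining region (no effect) — area = 374.06 mm²; (rotated 75° about Z; rotation is an isometry so areas/perimeters/island counts are preserved). At z = 6.6: the r=11.5 cylinder gives a regular 8-gon of circumradius 11.5 (constant along its height) (area = (8/2)·11.500²·sin(360°/8) = 374.06 mm²); the 22.5×7 cube at (-1.5, 15.5) contributes its full rectangle (area 157.50 mm²); the r=4 cylinder at (7, 16) gives a regular 8-gon of circumradius 4 (constant along its height) (area = (8/2)·4.000²·sin(360°/8) = 45.25 mm²); the cube at (15.5, 14) is absent (z outside [7, 20.5]); Taking the first minus the rest: starting from the r=11.5 cylinder (374.06 mm²), the 22.5×7 cube at (-1.5, 15.5) misses the remaining region (no effect); the r=4 cylinder at (7, 16) misses the remaining region (no effect) — area = 374.06 mm²; (whole slice rotated 75° about Z — lengths, areas and connectivity unchanged). Checking containment: the cross-section at z = 6.6 is a subset of the cross-section at z = 5.7.

entirely on top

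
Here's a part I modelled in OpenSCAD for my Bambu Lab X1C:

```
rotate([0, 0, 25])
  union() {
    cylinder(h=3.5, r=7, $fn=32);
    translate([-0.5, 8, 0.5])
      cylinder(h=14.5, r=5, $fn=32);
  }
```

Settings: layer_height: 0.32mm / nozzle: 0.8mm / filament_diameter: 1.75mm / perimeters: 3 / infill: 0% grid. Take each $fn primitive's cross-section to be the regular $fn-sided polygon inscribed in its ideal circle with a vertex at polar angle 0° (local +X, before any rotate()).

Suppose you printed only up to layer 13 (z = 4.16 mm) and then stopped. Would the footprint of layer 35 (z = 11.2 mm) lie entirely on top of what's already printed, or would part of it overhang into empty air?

entirely on top

Compare the two slices. At z = 4.16: the cylinder is absent (z outside [0, 3.5]); the r=5 cylinder at (-0.5, 8) contributes a regular 32-gon of circumradius 5 (area = (32/2)·5.000²·sin(360°/32) = 78.04 mm²); Merging all regions: only the r=5 cylinder at (-0.5, 8) is present, so the union is just that shape — area = 78.04 mm²; (whole slice rotated 25° about Z — lengths, areas and connectivity unchanged). At z = 11.2: the cylinder does not reach this height (z outside [0, 3.5]); the cylinder at (-0.5, 8): section is a regular 32-gon, circumradius r=5 (area = (32/2)·5.000²·sin(360°/32) = 78.04 mm²); Merging all regions: only the r=5 cylinder at (-0.5, 8) is present, so the union is just that shape — area = 78.04 mm²; (whole slice rotated 25° about Z — lengths, areas and connectivity unchanged). Checking containment: the cross-section at z = 11.2 is a subset of the cross-section at z = 4.16.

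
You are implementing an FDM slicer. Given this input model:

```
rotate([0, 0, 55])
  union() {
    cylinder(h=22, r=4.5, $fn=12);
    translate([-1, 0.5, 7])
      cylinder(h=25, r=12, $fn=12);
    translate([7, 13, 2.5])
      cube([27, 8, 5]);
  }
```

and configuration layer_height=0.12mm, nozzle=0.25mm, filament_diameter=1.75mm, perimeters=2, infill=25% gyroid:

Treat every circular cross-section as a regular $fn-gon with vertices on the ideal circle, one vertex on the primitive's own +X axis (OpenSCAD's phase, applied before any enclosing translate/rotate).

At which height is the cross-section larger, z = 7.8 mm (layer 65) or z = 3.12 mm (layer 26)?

layer 65 (z = 7.8 mm)

Layer 65 (z = 7.8): the cylinder: section is a regular 12-gon, circumradius r=4.5 (area = (12/2)·4.500²·sin(360°/12) = 60.75 mm²); the cylinder at (-1, 0.5): section is a regular 12-gon, circumradius r=12 (area = (12/2)·12.000²·sin(360°/12) = 432.00 mm²); the cube at (7, 13) is not intersected at this z (z outside [2.5, 7.5]); Merging all regions: the r=4.5 cylinder lies entirely inside the r=12 cylinder at (-1, 0.5), so the union is just the r=12 cylinder at (-1, 0.5) — area = 432.00 mm²; (whole slice rotated 55° about Z — lengths, areas and connectivity unchanged). So its area = 432.00 mm². Layer 26 (z = 3.12): the r=4.5 cylinder gives a regular 12-gon of circumradius 4.5 (constant along its height) (area = (12/2)·4.500²·sin(360°/12) = 60.75 mm²); the cylinder at (-1, 0.5) does not reach this height (z outside [7, 32]); the cube at (7, 13) (footprint 27×8) is included at this height (area 216.00 mm²); Taking the union: the 2 present regions are separate (no shared area or edge), so areas and boundary lengths simply add and each stays a separate island — area = 276.75 mm²; (rotated 55° about Z; rotation is an isometry so areas/perimeters/island counts are preserved). So its area = 276.75 mm². Layer 65 is larger (432.00 vs 276.75 mm²).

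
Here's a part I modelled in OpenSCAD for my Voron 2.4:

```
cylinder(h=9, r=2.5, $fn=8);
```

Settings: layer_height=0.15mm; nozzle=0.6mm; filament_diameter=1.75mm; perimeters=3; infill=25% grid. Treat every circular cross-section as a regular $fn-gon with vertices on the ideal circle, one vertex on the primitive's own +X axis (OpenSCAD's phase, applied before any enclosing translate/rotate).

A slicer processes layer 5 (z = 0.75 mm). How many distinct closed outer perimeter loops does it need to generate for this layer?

1

At z = 0.75 mm: the cylinder: section is a regular 8-gon, circumradius r=2.5. The result has 1 disconnected region.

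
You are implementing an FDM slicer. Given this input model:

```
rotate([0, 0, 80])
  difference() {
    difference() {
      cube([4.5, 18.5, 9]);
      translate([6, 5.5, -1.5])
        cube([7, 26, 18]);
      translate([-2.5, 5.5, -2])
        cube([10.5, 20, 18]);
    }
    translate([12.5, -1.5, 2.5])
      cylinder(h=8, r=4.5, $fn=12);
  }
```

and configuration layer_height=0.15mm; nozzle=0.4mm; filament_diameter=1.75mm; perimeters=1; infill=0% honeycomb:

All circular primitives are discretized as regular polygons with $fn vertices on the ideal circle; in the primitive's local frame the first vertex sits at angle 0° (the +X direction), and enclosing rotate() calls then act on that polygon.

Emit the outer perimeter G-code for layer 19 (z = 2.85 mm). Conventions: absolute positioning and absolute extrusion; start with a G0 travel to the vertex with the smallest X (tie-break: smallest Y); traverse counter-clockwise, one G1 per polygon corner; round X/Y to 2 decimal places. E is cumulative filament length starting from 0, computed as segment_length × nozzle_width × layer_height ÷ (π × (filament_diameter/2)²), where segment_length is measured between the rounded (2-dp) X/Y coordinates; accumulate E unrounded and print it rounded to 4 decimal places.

At z = 2.85 mm: the 4.5×18.5 cube contributes its full rectangle; the cube at (6, 5.5) is present — its section is the full 7×26 rectangle; the 10.5×20 cube at (-2.5, 5.5) contributes its full rectangle; After the difference (first − rest): starting from the 4.5×18.5 cube, the 7×26 cube at (6, 5.5) misses the remaining region (no effect); the 10.5×20 cube at (-2.5, 5.5) partially overlaps it — only the 58.50 mm² overlap (of its 210.00 mm²) is removed, clipping the outline — 1 connected region; the r=4.5 cylinder at (12.5, -1.5) contributes a regular 12-gon of circumradius 4.5; Subtracting the remaining from the first: starting from that combined region, the r=4.5 cylinder at (12.5, -1.5) misses the remaining region (no effect) — 1 connected region; (rotated 80° about Z; rotation is an isometry so areas/perimeters/island counts are preserved). The outline is a single polygon with 4 vertices. Extrusion per mm of travel: 0.4 × 0.15 / (π × 0.875²) = 0.024945. Accumulating E over each segment gives final E = 0.4990.

G0 X-5.42 Y0.96 Z2.85
G1 X0.00 Y0.00 E0.1373
G1 X0.78 Y4.43 E0.2495
G1 X-4.64 Y5.39 E0.3868
G1 X-5.42 Y0.96 E0.4990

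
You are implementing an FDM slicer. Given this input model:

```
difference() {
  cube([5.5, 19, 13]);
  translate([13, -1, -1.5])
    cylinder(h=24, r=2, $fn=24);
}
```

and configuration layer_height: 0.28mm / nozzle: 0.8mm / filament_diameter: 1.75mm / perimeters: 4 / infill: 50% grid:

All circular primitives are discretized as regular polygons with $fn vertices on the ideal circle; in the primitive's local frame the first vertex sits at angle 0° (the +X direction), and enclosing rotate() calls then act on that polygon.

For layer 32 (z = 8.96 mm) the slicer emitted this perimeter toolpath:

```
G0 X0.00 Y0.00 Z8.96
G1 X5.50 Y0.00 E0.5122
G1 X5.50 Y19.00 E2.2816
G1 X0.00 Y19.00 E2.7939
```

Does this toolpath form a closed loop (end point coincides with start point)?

no

Start point (G0): (0.00, 0.00). End point (last G1): the path does not return to the start — open.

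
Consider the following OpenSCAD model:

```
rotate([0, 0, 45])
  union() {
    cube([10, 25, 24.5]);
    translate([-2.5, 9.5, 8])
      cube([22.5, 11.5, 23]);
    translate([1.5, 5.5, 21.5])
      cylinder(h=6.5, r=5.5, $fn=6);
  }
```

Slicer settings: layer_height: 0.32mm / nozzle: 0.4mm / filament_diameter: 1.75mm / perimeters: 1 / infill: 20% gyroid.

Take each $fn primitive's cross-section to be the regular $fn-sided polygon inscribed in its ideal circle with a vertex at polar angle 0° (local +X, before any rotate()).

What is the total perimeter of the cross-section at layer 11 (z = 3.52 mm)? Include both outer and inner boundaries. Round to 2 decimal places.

70.00 mm

At z = 3.52 mm: the 10×25 cube contributes its full rectangle (perimeter 70.00 mm); the cube at (-2.5, 9.5) is not intersected at this z (z outside [8, 31]); the cylinder at (1.5, 5.5) is not intersected at this z (z outside [21.5, 28]); Taking the union: only the 10×25 cube is present, so the union is just that shape — boundary = 70.00 mm; (whole slice rotated 45° about Z — lengths, areas and connectivity unchanged). Overall, the cross-section is a single solid region. Total boundary length (outer) = 70.00 mm.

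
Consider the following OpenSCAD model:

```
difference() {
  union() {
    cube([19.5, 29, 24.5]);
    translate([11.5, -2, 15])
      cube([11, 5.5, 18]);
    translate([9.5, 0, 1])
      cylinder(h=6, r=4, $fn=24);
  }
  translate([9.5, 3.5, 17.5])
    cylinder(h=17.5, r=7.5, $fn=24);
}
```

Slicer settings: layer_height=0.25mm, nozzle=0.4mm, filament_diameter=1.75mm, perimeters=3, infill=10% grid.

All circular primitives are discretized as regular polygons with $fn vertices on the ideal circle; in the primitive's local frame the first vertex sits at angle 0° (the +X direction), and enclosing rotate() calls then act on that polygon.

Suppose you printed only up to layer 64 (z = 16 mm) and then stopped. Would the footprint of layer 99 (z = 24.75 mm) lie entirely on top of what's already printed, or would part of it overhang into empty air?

Compare the two slices. At z = 16: the cube (footprint 19.5×29) is included at this height (area 565.50 mm²); the cube at (11.5, -2) (footprint 11×5.5) is included at this height (area 60.50 mm²); the cylinder at (9.5, 0) is not intersected at this z (z outside [1, 7]); Taking the union: the regions partially overlap — summed areas 626.00 mm² minus the doubly-counted overlap 28.00 mm² gives 598.00 mm² — area = 598.00 mm²; the cylinder at (9.5, 3.5) does not reach this height (z outside [17.5, 35]); Subtracting the remaining from the first: none of the subtracted shapes is present at this height, so that combined region is unchanged — area = 598.00 mm². At z = 24.75: the cube is absent (z outside [0, 24.5]); the 11×5.5 cube at (11.5, -2) contributes its full rectangle (area 60.50 mm²); the cylinder at (9.5, 0) does not reach this height (z outside [1, 7]); Combining (union): only the 11×5.5 cube at (11.5, -2) is present, so the union is just that shape — area = 60.50 mm²; the cylinder at (9.5, 3.5): section is a regular 24-gon, circumradius r=7.5 (area = (24/2)·7.500²·sin(360°/24) = 174.70 mm²); Taking the first minus the rest: starting from that combined region (60.50 mm²), the r=7.5 cylinder at (9.5, 3.5) partially overlaps it — only the 25.92 mm² overlap (of its 174.70 mm²) is removed, clipping the outline — area = 34.58 mm². Checking containment: the cross-section at z = 24.75 is a subset of the cross-section at z = 16.

entirely on top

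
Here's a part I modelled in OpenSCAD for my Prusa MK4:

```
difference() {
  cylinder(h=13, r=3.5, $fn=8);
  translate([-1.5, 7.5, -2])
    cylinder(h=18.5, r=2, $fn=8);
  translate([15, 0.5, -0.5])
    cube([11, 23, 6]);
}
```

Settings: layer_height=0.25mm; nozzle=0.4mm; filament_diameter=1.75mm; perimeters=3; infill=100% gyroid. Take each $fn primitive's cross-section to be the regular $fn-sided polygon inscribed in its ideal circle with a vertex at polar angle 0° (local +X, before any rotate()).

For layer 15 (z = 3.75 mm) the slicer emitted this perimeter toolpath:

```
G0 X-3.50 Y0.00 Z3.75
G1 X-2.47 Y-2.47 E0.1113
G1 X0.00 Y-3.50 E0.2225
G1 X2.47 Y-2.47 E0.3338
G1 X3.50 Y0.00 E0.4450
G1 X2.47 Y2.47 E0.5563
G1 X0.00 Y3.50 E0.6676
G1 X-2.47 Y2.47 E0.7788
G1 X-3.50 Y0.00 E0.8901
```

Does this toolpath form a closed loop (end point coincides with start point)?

Start point (G0): (-3.50, 0.00). End point (last G1): the path returns to the start — closed.

yes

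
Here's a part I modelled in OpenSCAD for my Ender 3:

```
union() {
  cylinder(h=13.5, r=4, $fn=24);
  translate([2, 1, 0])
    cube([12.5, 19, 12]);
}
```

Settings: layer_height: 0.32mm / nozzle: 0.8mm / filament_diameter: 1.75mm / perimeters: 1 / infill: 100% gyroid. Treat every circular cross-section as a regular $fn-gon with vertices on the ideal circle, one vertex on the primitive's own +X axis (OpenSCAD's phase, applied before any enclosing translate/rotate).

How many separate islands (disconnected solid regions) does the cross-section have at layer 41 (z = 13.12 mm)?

1

At z = 13.12 mm: the cylinder: section is a regular 24-gon, circumradius r=4; the cube at (2, 1) is not intersected at this z (z outside [0, 12]); Combining (union): only the r=4 cylinder is present, so the union is just that shape — 1 connected region. Overall, the cross-section is a single solid region. Island count = 1.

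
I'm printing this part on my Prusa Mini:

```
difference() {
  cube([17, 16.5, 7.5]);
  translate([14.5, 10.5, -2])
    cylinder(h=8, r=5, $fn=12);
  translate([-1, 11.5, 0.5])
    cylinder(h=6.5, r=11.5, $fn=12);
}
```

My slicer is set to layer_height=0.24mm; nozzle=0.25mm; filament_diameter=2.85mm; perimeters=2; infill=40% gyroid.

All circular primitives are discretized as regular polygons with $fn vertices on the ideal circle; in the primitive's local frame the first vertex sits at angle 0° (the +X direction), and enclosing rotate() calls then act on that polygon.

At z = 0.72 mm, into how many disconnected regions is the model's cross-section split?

2

At z = 0.72 mm: the cube is present — its section is the full 17×16.5 rectangle; the r=5 cylinder at (14.5, 10.5) gives a regular 12-gon of circumradius 5 (constant along its height); the r=11.5 cylinder at (-1, 11.5) contributes a regular 12-gon of circumradius 11.5; Taking the first minus the rest: starting from the 17×16.5 cube, the r=5 cylinder at (14.5, 10.5) partially overlaps it — only the 60.83 mm² overlap (of its 75.00 mm²) is removed, clipping the outline; the r=11.5 cylinder at (-1, 11.5) partially overlaps it — only the 135.24 mm² overlap (of its 396.75 mm²) is removed, clipping the outline — 2 connected regions. The result has 2 disconnected regions.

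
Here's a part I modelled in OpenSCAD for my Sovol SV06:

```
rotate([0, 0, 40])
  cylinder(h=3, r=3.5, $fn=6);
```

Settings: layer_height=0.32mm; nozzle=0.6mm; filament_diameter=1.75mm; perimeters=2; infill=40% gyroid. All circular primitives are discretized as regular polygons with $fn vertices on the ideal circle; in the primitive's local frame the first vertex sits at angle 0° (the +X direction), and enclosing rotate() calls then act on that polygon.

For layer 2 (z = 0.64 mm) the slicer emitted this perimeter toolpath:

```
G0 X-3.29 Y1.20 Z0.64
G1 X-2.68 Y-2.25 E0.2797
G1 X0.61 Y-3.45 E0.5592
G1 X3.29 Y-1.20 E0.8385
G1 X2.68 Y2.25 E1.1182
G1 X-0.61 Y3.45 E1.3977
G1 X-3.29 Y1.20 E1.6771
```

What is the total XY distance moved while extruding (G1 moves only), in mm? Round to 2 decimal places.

Sum the Euclidean lengths of each G1 segment: total = 21.01 mm.

21.01 mm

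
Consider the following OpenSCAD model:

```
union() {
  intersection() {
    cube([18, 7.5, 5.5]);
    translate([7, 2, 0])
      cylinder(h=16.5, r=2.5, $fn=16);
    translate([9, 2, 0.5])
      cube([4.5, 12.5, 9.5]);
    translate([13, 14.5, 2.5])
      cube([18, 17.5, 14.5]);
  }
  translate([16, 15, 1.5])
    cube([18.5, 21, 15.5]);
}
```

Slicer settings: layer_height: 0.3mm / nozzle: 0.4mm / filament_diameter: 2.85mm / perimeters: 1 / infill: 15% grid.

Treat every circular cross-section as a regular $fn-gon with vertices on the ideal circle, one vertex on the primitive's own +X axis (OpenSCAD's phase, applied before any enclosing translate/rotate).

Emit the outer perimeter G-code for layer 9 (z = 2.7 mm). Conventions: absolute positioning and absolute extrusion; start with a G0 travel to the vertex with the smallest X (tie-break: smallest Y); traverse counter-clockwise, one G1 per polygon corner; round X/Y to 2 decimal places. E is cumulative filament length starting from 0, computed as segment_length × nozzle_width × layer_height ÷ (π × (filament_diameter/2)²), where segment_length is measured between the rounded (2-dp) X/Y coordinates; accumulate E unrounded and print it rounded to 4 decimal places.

At z = 2.7 mm: the cube is present — its section is the full 18×7.5 rectangle; the r=2.5 cylinder at (7, 2) gives a regular 16-gon of circumradius 2.5 (constant along its height); the cube at (9, 2) (footprint 4.5×12.5) is included at this height; the cube at (13, 14.5) (footprint 18×17.5) is included at this height; Keeping only the common overlap: the r=2.5 cylinder at (7, 2) partially overlaps the 18×7.5 cube; clipping to the common part keeps 18.22 mm²; the 4.5×12.5 cube at (9, 2) partially overlaps the running intersection; clipping to the common part keeps 0.46 mm²; the 18×17.5 cube at (13, 14.5) does not overlap the running intersection (empty) — nothing remains; the cube at (16, 15) is present — its section is the full 18.5×21 rectangle; Taking the union: only the 18.5×21 cube at (16, 15) is present, so the union is just that shape — 1 connected region. The outline is a single polygon with 4 vertices. Extrusion per mm of travel: 0.4 × 0.3 / (π × 1.425²) = 0.018811. Accumulating E over each segment gives final E = 1.4860.

G0 X16.00 Y15.00 Z2.70
G1 X34.50 Y15.00 E0.3480
G1 X34.50 Y36.00 E0.7430
G1 X16.00 Y36.00 E1.0910
G1 X16.00 Y15.00 E1.4860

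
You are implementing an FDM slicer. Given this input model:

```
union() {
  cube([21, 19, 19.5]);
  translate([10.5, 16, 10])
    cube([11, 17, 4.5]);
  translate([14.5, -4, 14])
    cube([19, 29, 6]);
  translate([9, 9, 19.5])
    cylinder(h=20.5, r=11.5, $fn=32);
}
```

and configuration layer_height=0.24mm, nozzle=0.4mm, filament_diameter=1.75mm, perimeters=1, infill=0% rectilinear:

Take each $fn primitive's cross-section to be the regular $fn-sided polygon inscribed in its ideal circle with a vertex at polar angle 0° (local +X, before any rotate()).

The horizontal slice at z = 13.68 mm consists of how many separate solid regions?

At z = 13.68 mm: the cube is present — its section is the full 21×19 rectangle; the cube at (10.5, 16) (footprint 11×17) is included at this height; the cube at (14.5, -4) is absent (z outside [14, 20]); the cylinder at (9, 9) is absent (z outside [19.5, 40]); Combining (union): the regions partially overlap (shared area 31.50 mm²), so overlapping operands fuse into one piece — 1 connected region. The result has 1 disconnected region.

1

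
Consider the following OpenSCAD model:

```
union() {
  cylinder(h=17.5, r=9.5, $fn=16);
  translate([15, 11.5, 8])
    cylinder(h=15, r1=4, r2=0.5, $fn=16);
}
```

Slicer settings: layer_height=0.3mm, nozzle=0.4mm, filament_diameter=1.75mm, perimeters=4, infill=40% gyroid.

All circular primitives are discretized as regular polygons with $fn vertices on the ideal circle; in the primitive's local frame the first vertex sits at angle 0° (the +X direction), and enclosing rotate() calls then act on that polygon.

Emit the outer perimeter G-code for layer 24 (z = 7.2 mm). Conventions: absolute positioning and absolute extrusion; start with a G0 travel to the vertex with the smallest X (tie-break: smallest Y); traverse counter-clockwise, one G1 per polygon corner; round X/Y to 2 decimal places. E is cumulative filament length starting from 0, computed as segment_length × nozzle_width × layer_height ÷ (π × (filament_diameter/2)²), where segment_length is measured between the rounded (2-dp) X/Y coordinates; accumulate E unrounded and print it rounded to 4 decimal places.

G0 X-9.50 Y0.00 Z7.20
G1 X-8.78 Y-3.64 E0.1851
G1 X-6.72 Y-6.72 E0.3700
G1 X-3.64 Y-8.78 E0.5548
G1 X0.00 Y-9.50 E0.7400
G1 X3.64 Y-8.78 E0.9251
G1 X6.72 Y-6.72 E1.1099
G1 X8.78 Y-3.64 E1.2948
G1 X9.50 Y0.00 E1.4799
G1 X8.78 Y3.64 E1.6650
G1 X6.72 Y6.72 E1.8499
G1 X3.64 Y8.78 E2.0348
G1 X0.00 Y9.50 E2.2199
G1 X-3.64 Y8.78 E2.4050
G1 X-6.72 Y6.72 E2.5899
G1 X-8.78 Y3.64 E2.7747
G1 X-9.50 Y0.00 E2.9599

At z = 7.2 mm: the r=9.5 cylinder gives a regular 16-gon of circumradius 9.5 (constant along its height); the cone at (15, 11.5) does not reach this height (z outside [8, 23]); Merging all regions: only the r=9.5 cylinder is present, so the union is just that shape — 1 connected region. The outline is a single polygon with 16 vertices. Extrusion per mm of travel: 0.4 × 0.3 / (π × 0.875²) = 0.049890. Accumulating E over each segment gives final E = 2.9599.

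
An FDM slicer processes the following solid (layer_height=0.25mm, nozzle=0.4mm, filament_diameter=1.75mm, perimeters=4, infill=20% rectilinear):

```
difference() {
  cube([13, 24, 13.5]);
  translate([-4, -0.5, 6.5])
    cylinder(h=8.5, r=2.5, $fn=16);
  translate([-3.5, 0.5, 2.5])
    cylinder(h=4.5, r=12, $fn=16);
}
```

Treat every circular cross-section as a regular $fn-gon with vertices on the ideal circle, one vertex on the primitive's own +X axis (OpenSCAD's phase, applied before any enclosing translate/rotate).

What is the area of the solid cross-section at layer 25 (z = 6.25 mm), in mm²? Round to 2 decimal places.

238.34 mm²

At z = 6.25 mm: the cube (footprint 13×24) is included at this height (area 312.00 mm²); the cylinder at (-4, -0.5) is not intersected at this z (z outside [6.5, 15]); the r=12 cylinder at (-3.5, 0.5) gives a regular 16-gon of circumradius 12 (constant along its height) (area = (16/2)·12.000²·sin(360°/16) = 440.85 mm²); Taking the first minus the rest: starting from the 13×24 cube (312.00 mm²), the r=12 cylinder at (-3.5, 0.5) partially overlaps it — only the 73.66 mm² overlap (of its 440.85 mm²) is removed, clipping the outline — area = 238.34 mm². Overall, the cross-section is a single solid region. Net area = 238.34 mm².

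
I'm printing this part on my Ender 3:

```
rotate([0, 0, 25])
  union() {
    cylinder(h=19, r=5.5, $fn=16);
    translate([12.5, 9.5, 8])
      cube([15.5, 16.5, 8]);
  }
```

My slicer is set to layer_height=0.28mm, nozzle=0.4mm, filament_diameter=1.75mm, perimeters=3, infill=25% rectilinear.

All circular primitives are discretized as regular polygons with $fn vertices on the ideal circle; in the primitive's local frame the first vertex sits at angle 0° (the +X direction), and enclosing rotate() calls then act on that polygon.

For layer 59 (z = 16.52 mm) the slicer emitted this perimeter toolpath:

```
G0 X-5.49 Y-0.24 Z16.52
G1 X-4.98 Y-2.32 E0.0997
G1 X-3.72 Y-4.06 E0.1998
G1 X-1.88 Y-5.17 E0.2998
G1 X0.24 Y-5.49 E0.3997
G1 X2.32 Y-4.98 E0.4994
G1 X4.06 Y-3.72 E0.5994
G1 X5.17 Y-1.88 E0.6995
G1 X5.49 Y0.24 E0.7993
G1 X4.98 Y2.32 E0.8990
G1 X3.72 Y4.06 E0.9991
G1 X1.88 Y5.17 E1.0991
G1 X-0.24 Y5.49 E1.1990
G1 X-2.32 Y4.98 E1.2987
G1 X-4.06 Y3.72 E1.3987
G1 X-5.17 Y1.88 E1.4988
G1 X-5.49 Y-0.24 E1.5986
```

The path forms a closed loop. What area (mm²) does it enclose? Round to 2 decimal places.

92.58 mm²

Apply the shoelace formula to the sequence of (X, Y) vertices; enclosed area = 92.58 mm².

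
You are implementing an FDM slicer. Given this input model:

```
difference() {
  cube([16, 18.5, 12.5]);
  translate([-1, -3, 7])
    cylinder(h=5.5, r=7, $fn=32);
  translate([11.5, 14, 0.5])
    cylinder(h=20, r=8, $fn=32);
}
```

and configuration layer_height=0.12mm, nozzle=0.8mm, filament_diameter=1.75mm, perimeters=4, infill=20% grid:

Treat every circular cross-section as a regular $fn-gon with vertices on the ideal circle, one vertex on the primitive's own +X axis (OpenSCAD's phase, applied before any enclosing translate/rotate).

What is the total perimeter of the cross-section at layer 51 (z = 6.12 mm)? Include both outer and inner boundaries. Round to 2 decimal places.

68.89 mm

At z = 6.12 mm: the cube (footprint 16×18.5) is included at this height (perimeter 69.00 mm); the cylinder at (-1, -3) is absent (z outside [7, 12.5]); the cylinder at (11.5, 14): section is a regular 32-gon, circumradius r=8 (perimeter = 2·32·8.000·sin(180°/32) = 50.18 mm); After the difference (first − rest): starting from the 16×18.5 cube, the r=8 cylinder at (11.5, 14) partially overlaps it — only the 137.95 mm² overlap (of its 199.77 mm²) is removed, clipping the outline — boundary = 68.89 mm. Overall, the cross-section is a single solid region. Total boundary length (outer) = 68.89 mm.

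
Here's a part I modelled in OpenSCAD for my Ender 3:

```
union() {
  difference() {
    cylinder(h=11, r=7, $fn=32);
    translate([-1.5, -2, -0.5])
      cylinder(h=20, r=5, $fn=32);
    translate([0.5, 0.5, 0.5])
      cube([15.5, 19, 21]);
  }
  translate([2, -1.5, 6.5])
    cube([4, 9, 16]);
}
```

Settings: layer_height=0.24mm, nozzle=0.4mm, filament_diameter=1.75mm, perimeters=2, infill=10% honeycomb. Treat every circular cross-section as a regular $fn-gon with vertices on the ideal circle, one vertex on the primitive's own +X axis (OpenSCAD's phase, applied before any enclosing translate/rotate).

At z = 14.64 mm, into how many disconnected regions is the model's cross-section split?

1

At z = 14.64 mm: the cylinder is not intersected at this z (z outside [0, 11]); the cylinder at (-1.5, -2): section is a regular 32-gon, circumradius r=5; the cube at (0.5, 0.5) is present — its section is the full 15.5×19 rectangle; Taking the first minus the rest: the first operand is absent here, so nothing remains; the cube at (2, -1.5) (footprint 4×9) is included at this height; Combining (union): only the 4×9 cube at (2, -1.5) is present, so the union is just that shape — 1 connected region. The result has 1 disconnected region.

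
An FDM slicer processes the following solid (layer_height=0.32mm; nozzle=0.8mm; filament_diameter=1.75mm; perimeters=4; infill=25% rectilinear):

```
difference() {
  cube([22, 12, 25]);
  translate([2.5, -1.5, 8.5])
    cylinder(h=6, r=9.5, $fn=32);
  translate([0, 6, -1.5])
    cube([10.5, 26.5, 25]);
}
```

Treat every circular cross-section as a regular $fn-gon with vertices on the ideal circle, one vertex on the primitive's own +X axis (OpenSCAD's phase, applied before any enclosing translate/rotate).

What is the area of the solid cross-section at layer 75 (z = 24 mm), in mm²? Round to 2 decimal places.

At z = 24 mm: the cube is present — its section is the full 22×12 rectangle (area 264.00 mm²); the cylinder at (2.5, -1.5) is not intersected at this z (z outside [8.5, 14.5]); the cube at (0, 6) is not intersected at this z (z outside [-1.5, 23.5]); Subtracting the remaining from the first: none of the subtracted shapes is present at this height, so the 22×12 cube is unchanged — area = 264.00 mm². Overall, the cross-section is a single solid region. Net area = 264.00 mm².

264.00 mm²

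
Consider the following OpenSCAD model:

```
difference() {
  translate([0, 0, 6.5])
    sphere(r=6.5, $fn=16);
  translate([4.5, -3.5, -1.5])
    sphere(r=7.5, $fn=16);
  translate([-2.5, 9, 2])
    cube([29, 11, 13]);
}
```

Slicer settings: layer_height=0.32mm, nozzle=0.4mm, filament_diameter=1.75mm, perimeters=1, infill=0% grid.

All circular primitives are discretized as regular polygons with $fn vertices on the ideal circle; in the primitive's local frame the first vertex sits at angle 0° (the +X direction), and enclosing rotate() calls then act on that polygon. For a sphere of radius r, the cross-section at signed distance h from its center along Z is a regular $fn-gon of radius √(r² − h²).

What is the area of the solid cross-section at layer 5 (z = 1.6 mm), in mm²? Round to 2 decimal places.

At z = 1.6 mm: the sphere: section is a regular 16-gon, circumradius = √(r²−h²) = √(6.5²−4.9²) = 4.271 (area = (16/2)·4.271²·sin(360°/16) = 55.84 mm²); the sphere at (4.5, -3.5): section is a regular 16-gon, circumradius = √(r²−h²) = √(7.5²−3.1²) = 6.829 (area = (16/2)·6.829²·sin(360°/16) = 142.79 mm²); the cube at (-2.5, 9) is not intersected at this z (z outside [2, 15]); Subtracting the remaining from the first: starting from the r=6.5 sphere (55.84 mm²), the r=7.5 sphere at (4.5, -3.5) partially overlaps it — only the 32.76 mm² overlap (of its 142.79 mm²) is removed, clipping the outline — area = 23.08 mm². Overall, the cross-section is a single solid region. Net area = 23.08 mm².

23.08 mm²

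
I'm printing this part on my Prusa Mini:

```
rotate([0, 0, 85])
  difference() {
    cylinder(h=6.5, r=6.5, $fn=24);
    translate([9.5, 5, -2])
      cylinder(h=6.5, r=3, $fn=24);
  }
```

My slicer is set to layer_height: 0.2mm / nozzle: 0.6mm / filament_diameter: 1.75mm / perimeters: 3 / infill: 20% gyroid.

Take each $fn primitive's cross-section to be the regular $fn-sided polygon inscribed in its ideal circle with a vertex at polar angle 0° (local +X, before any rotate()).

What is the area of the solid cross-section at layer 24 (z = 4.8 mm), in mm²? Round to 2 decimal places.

At z = 4.8 mm: the cylinder: section is a regular 24-gon, circumradius r=6.5 (area = (24/2)·6.500²·sin(360°/24) = 131.22 mm²); the cylinder at (9.5, 5) is not intersected at this z (z outside [-2, 4.5]); Subtracting the remaining from the first: none of the subtracted shapes is present at this height, so the r=6.5 cylinder is unchanged — area = 131.22 mm²; (whole slice rotated 85° about Z — lengths, areas and connectivity unchanged). Overall, the cross-section is a single solid region. Net area = 131.22 mm².

131.22 mm²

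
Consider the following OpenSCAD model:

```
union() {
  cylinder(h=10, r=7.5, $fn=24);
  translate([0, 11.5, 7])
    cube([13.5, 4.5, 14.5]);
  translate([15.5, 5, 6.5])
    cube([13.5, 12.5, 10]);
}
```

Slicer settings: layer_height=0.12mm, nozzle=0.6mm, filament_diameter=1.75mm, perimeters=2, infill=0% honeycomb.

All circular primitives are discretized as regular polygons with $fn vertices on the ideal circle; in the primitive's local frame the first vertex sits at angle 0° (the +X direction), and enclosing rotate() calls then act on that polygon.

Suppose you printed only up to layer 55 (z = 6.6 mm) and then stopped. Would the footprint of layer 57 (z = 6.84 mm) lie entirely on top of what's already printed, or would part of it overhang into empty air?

entirely on top

Compare the two slices. At z = 6.6: the r=7.5 cylinder contributes a regular 24-gon of circumradius 7.5 (area = (24/2)·7.500²·sin(360°/24) = 174.70 mm²); the cube at (0, 11.5) is absent (z outside [7, 21.5]); the cube at (15.5, 5) is present — its section is the full 13.5×12.5 rectangle (area 168.75 mm²); Merging all regions: the 2 present regions are separate (no shared area or edge), so areas and boundary lengths simply add and each stays a separate island — area = 343.45 mm². At z = 6.84: the cylinder: section is a regular 24-gon, circumradius r=7.5 (area = (24/2)·7.500²·sin(360°/24) = 174.70 mm²); the cube at (0, 11.5) is not intersected at this z (z outside [7, 21.5]); the cube at (15.5, 5) (footprint 13.5×12.5) is included at this height (area 168.75 mm²); Taking the union: the 2 present regions are separate (no shared area or edge), so areas and boundary lengths simply add and each stays a separate island — area = 343.45 mm². Checking containment: the cross-section at z = 6.84 is a subset of the cross-section at z = 6.6.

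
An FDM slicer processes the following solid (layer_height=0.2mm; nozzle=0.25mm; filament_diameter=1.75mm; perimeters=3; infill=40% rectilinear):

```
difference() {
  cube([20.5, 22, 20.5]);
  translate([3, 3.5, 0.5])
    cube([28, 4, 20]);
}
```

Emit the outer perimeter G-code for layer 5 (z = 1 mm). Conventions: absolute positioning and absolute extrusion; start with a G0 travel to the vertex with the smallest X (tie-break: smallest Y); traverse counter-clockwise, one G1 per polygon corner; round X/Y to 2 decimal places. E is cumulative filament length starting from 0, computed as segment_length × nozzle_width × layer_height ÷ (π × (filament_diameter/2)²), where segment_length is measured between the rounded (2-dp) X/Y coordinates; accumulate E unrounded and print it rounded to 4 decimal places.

G0 X0.00 Y0.00 Z1.00
G1 X20.50 Y0.00 E0.4261
G1 X20.50 Y3.50 E0.4989
G1 X3.00 Y3.50 E0.8627
G1 X3.00 Y7.50 E0.9458
G1 X20.50 Y7.50 E1.3096
G1 X20.50 Y22.00 E1.6110
G1 X0.00 Y22.00 E2.0372
G1 X0.00 Y0.00 E2.4945

At z = 1 mm: the cube (footprint 20.5×22) is included at this height; the cube at (3, 3.5) is present — its section is the full 28×4 rectangle; Subtracting the remaining from the first: starting from the 20.5×22 cube, the 28×4 cube at (3, 3.5) partially overlaps it — only the 70.00 mm² overlap (of its 112.00 mm²) is removed, clipping the outline — 1 connected region. The outline is a single polygon with 8 vertices. Extrusion per mm of travel: 0.25 × 0.2 / (π × 0.875²) = 0.020788. Accumulating E over each segment gives final E = 2.4945.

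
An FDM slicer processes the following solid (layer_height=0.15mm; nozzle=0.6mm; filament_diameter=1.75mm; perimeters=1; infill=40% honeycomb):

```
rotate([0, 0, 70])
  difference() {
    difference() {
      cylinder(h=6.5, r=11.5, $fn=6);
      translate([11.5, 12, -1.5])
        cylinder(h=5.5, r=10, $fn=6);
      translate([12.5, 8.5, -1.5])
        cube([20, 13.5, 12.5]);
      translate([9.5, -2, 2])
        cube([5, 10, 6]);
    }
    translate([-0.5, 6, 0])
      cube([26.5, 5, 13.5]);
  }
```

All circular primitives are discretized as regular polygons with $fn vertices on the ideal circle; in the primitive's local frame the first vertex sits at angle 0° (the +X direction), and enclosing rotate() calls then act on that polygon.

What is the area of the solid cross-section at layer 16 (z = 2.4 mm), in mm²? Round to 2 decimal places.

299.85 mm²

At z = 2.4 mm: the cylinder: section is a regular 6-gon, circumradius r=11.5 (area = (6/2)·11.500²·sin(360°/6) = 343.60 mm²); the r=10 cylinder at (11.5, 12) gives a regular 6-gon of circumradius 10 (constant along its height) (area = (6/2)·10.000²·sin(360°/6) = 259.81 mm²); the cube at (12.5, 8.5) (footprint 20×13.5) is included at this height (area 270.00 mm²); the cube at (9.5, -2) (footprint 5×10) is included at this height (area 50.00 mm²); Taking the first minus the rest: starting from the r=11.5 cylinder (343.60 mm²), the r=10 cylinder at (11.5, 12) partially overlaps it — only the 20.33 mm² overlap (of its 259.81 mm²) is removed, clipping the outline; the 20×13.5 cube at (12.5, 8.5) misses the remaining region (no effect); the 5×10 cube at (9.5, -2) partially overlaps it — only the 6.30 mm² overlap (of its 50.00 mm²) is removed, clipping the outline — area = 316.96 mm²; the cube at (-0.5, 6) is present — its section is the full 26.5×5 rectangle (area 132.50 mm²); Subtracting the remaining from the first: starting from that combined region (316.96 mm²), the 26.5×5 cube at (-0.5, 6) partially overlaps it — only the 17.11 mm² overlap (of its 132.50 mm²) is removed, clipping the outline — area = 299.85 mm²; (rotated 70° about Z; rotation is an isometry so areas/perimeters/island counts are preserved). Overall, the cross-section is a single solid region. Net area = 299.85 mm².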